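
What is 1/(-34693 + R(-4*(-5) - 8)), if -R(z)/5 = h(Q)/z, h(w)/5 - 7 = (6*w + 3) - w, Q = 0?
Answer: -6/208283 ≈ -2.8807e-5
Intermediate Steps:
h(w) = 50 + 25*w (h(w) = 35 + 5*((6*w + 3) - w) = 35 + 5*((3 + 6*w) - w) = 35 + 5*(3 + 5*w) = 35 + (15 + 25*w) = 50 + 25*w)
R(z) = -250/z (R(z) = -5*(50 + 25*0)/z = -5*(50 + 0)/z = -250/z)
1/(-34693 + R(-4*(-5) - 8)) = 1/(-34693 - 250/(-4*(-5) - 8)) = 1/(-34693 - 250/(20 - 8)) = 1/(-34693 - 250/12) = 1/(-34693 - 250*1/12) = 1/(-34693 - 125/6) = 1/(-208283/6) = -6/208283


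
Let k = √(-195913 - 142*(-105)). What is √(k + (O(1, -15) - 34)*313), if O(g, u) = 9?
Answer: √(-7825 + I*√181003) ≈ 2.4039 + 88.492*I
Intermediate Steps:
k = I*√181003 (k = √(-195913 + 14910) = √(-181003) = I*√181003 ≈ 425.44*I)
√(k + (O(1, -15) - 34)*313) = √(I*√181003 + (9 - 34)*313) = √(I*√181003 - 25*313) = √(I*√181003 - 7825) = √(-7825 + I*√181003)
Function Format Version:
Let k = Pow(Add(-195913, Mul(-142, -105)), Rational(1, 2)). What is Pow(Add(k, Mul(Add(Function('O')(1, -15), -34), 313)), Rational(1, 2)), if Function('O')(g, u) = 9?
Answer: Pow(Add(-7825, Mul(I, Pow(181003, Rational(1, 2)))), Rational(1, 2)) ≈ Add(2.4039, Mul(88.492, I))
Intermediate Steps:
k = Mul(I, Pow(181003, Rational(1, 2))) (k = Pow(Add(-195913, 14910), Rational(1, 2)) = Pow(-181003, Rational(1, 2)) = Mul(I, Pow(181003, Rational(1, 2))) ≈ Mul(425.44, I))
Pow(Add(k, Mul(Add(Function('O')(1, -15), -34), 313)), Rational(1, 2)) = Pow(Add(Mul(I, Pow(181003, Rational(1, 2))), Mul(Add(9, -34), 313)), Rational(1, 2)) = Pow(Add(Mul(I, Pow(181003, Rational(1, 2))), Mul(-25, 313)), Rational(1, 2)) = Pow(Add(Mul(I, Pow(181003, Rational(1, 2))), -7825), Rational(1, 2)) = Pow(Add(-7825, Mul(I, Pow(181003, Rational(1, 2)))), Rational(1, 2))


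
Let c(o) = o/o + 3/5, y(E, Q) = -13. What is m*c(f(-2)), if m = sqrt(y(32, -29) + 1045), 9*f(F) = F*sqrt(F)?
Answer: 16*sqrt(258)/5 ≈ 51.400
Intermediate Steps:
f(F) = F**(3/2)/9 (f(F) = (F*sqrt(F))/9 = F**(3/2)/9)
c(o) = 8/5 (c(o) = 1 + 3*(1/5) = 1 + 3/5 = 8/5)
m = 2*sqrt(258) (m = sqrt(-13 + 1045) = sqrt(1032) = 2*sqrt(258) ≈ 32.125)
m*c(f(-2)) = (2*sqrt(258))*(8/5) = 16*sqrt(258)/5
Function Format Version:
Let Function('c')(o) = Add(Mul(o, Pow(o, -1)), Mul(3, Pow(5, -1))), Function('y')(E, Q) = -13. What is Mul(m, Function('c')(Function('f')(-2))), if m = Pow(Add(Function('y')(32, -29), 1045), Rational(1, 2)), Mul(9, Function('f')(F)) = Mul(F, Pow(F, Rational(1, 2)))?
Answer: Mul(Rational(16, 5), Pow(258, Rational(1, 2))) ≈ 51.400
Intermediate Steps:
Function('f')(F) = Mul(Rational(1, 9), Pow(F, Rational(3, 2))) (Function('f')(F) = Mul(Rational(1, 9), Mul(F, Pow(F, Rational(1, 2)))) = Mul(Rational(1, 9), Pow(F, Rational(3, 2))))
Function('c')(o) = Rational(8, 5) (Function('c')(o) = Add(1, Mul(3, Rational(1, 5))) = Add(1, Rational(3, 5)) = Rational(8, 5))
m = Mul(2, Pow(258, Rational(1, 2))) (m = Pow(Add(-13, 1045), Rational(1, 2)) = Pow(1032, Rational(1, 2)) = Mul(2, Pow(258, Rational(1, 2))) ≈ 32.125)
Mul(m, Function('c')(Function('f')(-2))) = Mul(Mul(2, Pow(258, Rational(1, 2))), Rational(8, 5)) = Mul(Rational(16, 5), Pow(258, Rational(1, 2)))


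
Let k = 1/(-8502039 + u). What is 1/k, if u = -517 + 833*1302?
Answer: -7417990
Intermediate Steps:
u = 1084049 (u = -517 + 1084566 = 1084049)
k = -1/7417990 (k = 1/(-8502039 + 1084049) = 1/(-7417990) = -1/7417990 ≈ -1.3481e-7)
1/k = 1/(-1/7417990) = -7417990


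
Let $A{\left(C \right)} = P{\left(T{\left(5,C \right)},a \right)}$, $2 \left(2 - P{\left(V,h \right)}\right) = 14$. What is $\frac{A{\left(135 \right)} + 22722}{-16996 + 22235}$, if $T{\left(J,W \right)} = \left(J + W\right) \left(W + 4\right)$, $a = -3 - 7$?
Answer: $\frac{22717}{5239} \approx 4.3361$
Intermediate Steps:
$a = -10$
$T{\left(J,W \right)} = \left(4 + W\right) \left(J + W\right)$ ($T{\left(J,W \right)} = \left(J + W\right) \left(4 + W\right) = \left(4 + W\right) \left(J + W\right)$)
$P{\left(V,h \right)} = -5$ ($P{\left(V,h \right)} = 2 - 7 = -5$)
$A{\left(C \right)} = -5$
$\frac{A{\left(135 \right)} + 22722}{-16996 + 22235} = \frac{-5 + 22722}{-16996 + 22235} = \frac{22717}{5239}$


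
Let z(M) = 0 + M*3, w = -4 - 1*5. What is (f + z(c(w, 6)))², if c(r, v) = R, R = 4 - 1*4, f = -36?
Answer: 1296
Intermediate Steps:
R = 0 (R = 4 - 4 = 0)
w = -9 (w = -4 - 5 = -9)
c(r, v) = 0
z(M) = 3*M (z(M) = 0 + 3*M = 3*M)
(f + z(c(w, 6)))² = (-36 + 3*0)² = (-36 + 0)² = (-36)² = 1296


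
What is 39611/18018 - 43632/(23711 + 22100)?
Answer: 7192015/5772186 ≈ 1.2460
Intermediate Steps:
39611/18018 - 43632/(23711 + 22100) = 39611*(1/18018) - 43632/45811 = 277/126 - 43632*1/45811 = 277/126 - 43632/45811 = 7192015/5772186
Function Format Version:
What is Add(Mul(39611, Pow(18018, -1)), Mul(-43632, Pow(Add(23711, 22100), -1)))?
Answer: Rational(7192015, 5772186) ≈ 1.2460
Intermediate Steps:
Add(Mul(39611, Pow(18018, -1)), Mul(-43632, Pow(Add(23711, 22100), -1))) = Add(Mul(39611, Rational(1, 18018)), Mul(-43632, Pow(45811, -1))) = Add(Rational(277, 126), Mul(-43632, Rational(1, 45811))) = Add(Rational(277, 126), Rational(-43632, 45811)) = Rational(7192015, 5772186)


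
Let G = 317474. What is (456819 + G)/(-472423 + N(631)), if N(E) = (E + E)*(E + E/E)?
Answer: 774293/325161 ≈ 2.3813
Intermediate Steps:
N(E) = 2*E*(1 + E) (N(E) = (2*E)*(E + 1) = (2*E)*(1 + E) = 2*E*(1 + E))
(456819 + G)/(-472423 + N(631)) = (456819 + 317474)/(-472423 + 2*631*(1 + 631)) = 774293/(-472423 + 2*631*632) = 774293/(-472423 + 797584) = 774293/325161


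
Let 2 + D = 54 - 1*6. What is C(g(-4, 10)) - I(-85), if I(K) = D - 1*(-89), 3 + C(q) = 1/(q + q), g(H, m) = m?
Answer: -2759/20 ≈ -137.95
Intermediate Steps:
D = 46 (D = -2 + (54 - 1*6) = -2 + (54 - 6) = -2 + 48 = 46)
C(q) = -3 + 1/(2*q) (C(q) = -3 + 1/(q + q) = -3 + 1/(2*q))
I(K) = 135 (I(K) = 46 - 1*(-89) = 46 + 89 = 135)
C(g(-4, 10)) - I(-85) = (-3 + (1/2)/10) - 1*135 = (-3 + (1/2)*(1/10)) - 135 = (-3 + 1/20) - 135 = -59/20 - 135 = -2759/20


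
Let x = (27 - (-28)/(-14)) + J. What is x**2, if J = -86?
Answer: 3721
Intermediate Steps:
x = -61 (x = (27 - (-28)/(-14)) - 86 = (27 - (-28)*(-1)/14) - 86 = (27 - 1*2) - 86 = (27 - 2) - 86 = 25 - 86 = -61)
x**2 = (-61)**2 = 3721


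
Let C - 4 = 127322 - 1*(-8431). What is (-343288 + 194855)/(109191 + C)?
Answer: -148433/244948 ≈ -0.60598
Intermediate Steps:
C = 135757 (C = 4 + (127322 - 1*(-8431)) = 4 + (127322 + 8431) = 4 + 135753 = 135757)
(-343288 + 194855)/(109191 + C) = (-343288 + 194855)/(109191 + 135757) = -148433/244948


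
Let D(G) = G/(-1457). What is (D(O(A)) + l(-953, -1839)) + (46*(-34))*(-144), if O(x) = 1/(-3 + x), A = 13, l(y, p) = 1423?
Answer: 3302130229/14570 ≈ 2.2664e+5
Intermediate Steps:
D(G) = -G/1457 (D(G) = G*(-1/1457) = -G/1457)
(D(O(A)) + l(-953, -1839)) + (46*(-34))*(-144) = (-1/(1457*(-3 + 13)) + 1423) + (46*(-34))*(-144) = (-1/1457/10 + 1423) - 1564*(-144) = (-1/1457*⅒ + 1423) + 225216 = (-1/14570 + 1423) + 225216 = 20733109/14570 + 225216 = 3302130229/14570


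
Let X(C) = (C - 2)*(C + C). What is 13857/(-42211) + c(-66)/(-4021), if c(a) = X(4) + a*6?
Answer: -39678817/169730431 ≈ -0.23378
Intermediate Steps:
X(C) = 2*C*(-2 + C) (X(C) = (-2 + C)*(2*C) = 2*C*(-2 + C))
c(a) = 16 + 6*a (c(a) = 2*4*(-2 + 4) + a*6 = 2*4*2 + 6*a = 16 + 6*a)
13857/(-42211) + c(-66)/(-4021) = 13857/(-42211) + (16 + 6*(-66))/(-4021) = 13857*(-1/42211) + (16 - 396)*(-1/4021) = -13857/42211 - 380*(-1/4021) = -13857/42211 + 380/4021 = -39678817/169730431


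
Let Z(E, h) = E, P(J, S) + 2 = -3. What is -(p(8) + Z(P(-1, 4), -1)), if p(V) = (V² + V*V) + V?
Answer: -131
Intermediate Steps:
p(V) = V + 2*V² (p(V) = (V² + V²) + V = 2*V² + V = V + 2*V²)
P(J, S) = -5 (P(J, S) = -2 - 3 = -5)
-(p(8) + Z(P(-1, 4), -1)) = -(8*(1 + 2*8) - 5) = -(8*(1 + 16) - 5) = -(8*17 - 5) = -(136 - 5) = -1*131 = -131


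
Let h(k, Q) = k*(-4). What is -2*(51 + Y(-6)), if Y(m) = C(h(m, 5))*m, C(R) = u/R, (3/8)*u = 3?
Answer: -98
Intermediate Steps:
u = 8 (u = (8/3)*3 = 8)
h(k, Q) = -4*k
C(R) = 8/R
Y(m) = -2 (Y(m) = (8/((-4*m)))*m = (8*(-1/(4*m)))*m = (-2/m)*m = -2)
-2*(51 + Y(-6)) = -2*(51 - 2) = -2*49 = -98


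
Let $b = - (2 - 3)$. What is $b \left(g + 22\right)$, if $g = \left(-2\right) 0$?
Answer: $22$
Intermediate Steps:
$g = 0$
$b = 1$ ($b = \left(-1\right) \left(-1\right) = 1$)
$b \left(g + 22\right) = 1 \left(0 + 22\right) = 1 \cdot 22 = 22$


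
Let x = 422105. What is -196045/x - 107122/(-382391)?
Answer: -5949822357/32281830611 ≈ -0.18431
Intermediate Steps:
-196045/x - 107122/(-382391) = -196045/422105 - 107122/(-382391) = -196045*1/422105 - 107122*(-1/382391) = -39209/84421 + 107122/382391 = -5949822357/32281830611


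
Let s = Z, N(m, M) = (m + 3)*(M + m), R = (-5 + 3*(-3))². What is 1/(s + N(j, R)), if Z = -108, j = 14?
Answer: 1/3462 ≈ 0.00028885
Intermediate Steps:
R = 196 (R = (-5 - 9)² = (-14)² = 196)
N(m, M) = (3 + m)*(M + m)
s = -108
1/(s + N(j, R)) = 1/(-108 + (14² + 3*196 + 3*14 + 196*14)) = 1/(-108 + (196 + 588 + 42 + 2744)) = 1/(-108 + 3570) = 1/3462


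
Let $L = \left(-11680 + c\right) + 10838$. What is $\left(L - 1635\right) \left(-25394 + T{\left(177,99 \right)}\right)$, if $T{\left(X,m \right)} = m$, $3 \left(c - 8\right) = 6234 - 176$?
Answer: $\frac{34122955}{3} \approx 1.1374 \cdot 10^{7}$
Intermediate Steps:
$c = \frac{6082}{3}$ ($c = 8 + \frac{6234 - 176}{3} = 8 + \frac{1}{3} \cdot 6058 = 8 + \frac{6058}{3} = \frac{6082}{3} \approx 2027.3$)
$L = \frac{3556}{3}$ ($L = \left(-11680 + \frac{6082}{3}\right) + 10838 = - \frac{28958}{3} + 10838 = \frac{3556}{3} \approx 1185.3$)
$\left(L - 1635\right) \left(-25394 + T{\left(177,99 \right)}\right) = \left(\frac{3556}{3} - 1635\right) \left(-25394 + 99\right) = \left(- \frac{1349}{3}\right) \left(-25295\right) = \frac{34122955}{3}$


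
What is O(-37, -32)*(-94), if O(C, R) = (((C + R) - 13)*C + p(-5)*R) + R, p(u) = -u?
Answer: -267148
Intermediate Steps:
O(C, R) = 6*R + C*(-13 + C + R) (O(C, R) = (((C + R) - 13)*C + (-1*(-5))*R) + R = ((-13 + C + R)*C + 5*R) + R = (C*(-13 + C + R) + 5*R) + R = (5*R + C*(-13 + C + R)) + R = 6*R + C*(-13 + C + R))
O(-37, -32)*(-94) = ((-37)**2 - 13*(-37) + 6*(-32) - 37*(-32))*(-94) = (1369 + 481 - 192 + 1184)*(-94) = 2842*(-94) = -267148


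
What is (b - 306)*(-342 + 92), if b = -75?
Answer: 95250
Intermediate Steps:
(b - 306)*(-342 + 92) = (-75 - 306)*(-342 + 92) = -381*(-250) = 95250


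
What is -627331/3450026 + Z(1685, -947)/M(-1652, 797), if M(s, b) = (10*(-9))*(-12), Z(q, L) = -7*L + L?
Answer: 1577127521/310502340 ≈ 5.0793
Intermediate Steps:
Z(q, L) = -6*L
M(s, b) = 1080 (M(s, b) = -90*(-12) = 1080)
-627331/3450026 + Z(1685, -947)/M(-1652, 797) = -627331/3450026 - 6*(-947)/1080 = -627331*1/3450026 + 5682*(1/1080) = -627331/3450026 + 947/180 = 1577127521/310502340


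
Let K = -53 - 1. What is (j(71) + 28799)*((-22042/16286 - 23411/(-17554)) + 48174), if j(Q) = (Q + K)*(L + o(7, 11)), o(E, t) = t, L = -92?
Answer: 94415259181541337/71471111 ≈ 1.3210e+9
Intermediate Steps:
K = -54
j(Q) = 4374 - 81*Q (j(Q) = (Q - 54)*(-92 + 11) = (-54 + Q)*(-81) = 4374 - 81*Q)
(j(71) + 28799)*((-22042/16286 - 23411/(-17554)) + 48174) = ((4374 - 81*71) + 28799)*((-22042/16286 - 23411/(-17554)) + 48174) = ((4374 - 5751) + 28799)*((-22042*1/16286 - 23411*(-1/17554)) + 48174) = (-1377 + 28799)*((-11021/8143 + 23411/17554) + 48174) = 27422*(-2826861/142942222 + 48174) = 27422*(6886095775767/142942222) = 94415259181541337/71471111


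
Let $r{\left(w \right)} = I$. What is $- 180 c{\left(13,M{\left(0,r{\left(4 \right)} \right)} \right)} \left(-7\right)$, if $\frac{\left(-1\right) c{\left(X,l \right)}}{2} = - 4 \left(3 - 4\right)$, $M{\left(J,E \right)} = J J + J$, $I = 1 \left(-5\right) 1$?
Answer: $-10080$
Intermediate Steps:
$I = -5$ ($I = \left(-5\right) 1 = -5$)
$r{\left(w \right)} = -5$
$M{\left(J,E \right)} = J + J^{2}$ ($M{\left(J,E \right)} = J^{2} + J = J + J^{2}$)
$c{\left(X,l \right)} = -8$ ($c{\left(X,l \right)} = - 2 \left(- 4 \left(3 - 4\right)\right) = - 2 \left(\left(-4\right) \left(-1\right)\right) = \left(-2\right) 4 = -8$)
$- 180 c{\left(13,M{\left(0,r{\left(4 \right)} \right)} \right)} \left(-7\right) = \left(-180\right) \left(-8\right) \left(-7\right) = 1440 \left(-7\right) = -10080$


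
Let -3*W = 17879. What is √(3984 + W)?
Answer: I*√17781/3 ≈ 44.448*I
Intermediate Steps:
W = -17879/3 (W = -⅓*17879 = -17879/3 ≈ -5959.7)
√(3984 + W) = √(3984 - 17879/3) = √(-5927/3) = I*√17781/3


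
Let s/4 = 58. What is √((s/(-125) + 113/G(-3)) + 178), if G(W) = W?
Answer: √778935/75 ≈ 11.768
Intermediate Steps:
s = 232 (s = 4*58 = 232)
√((s/(-125) + 113/G(-3)) + 178) = √((232/(-125) + 113/(-3)) + 178) = √((232*(-1/125) + 113*(-⅓)) + 178) = √((-232/125 - 113/3) + 178) = √(-14821/375 + 178) = √(51929/375) = √778935/75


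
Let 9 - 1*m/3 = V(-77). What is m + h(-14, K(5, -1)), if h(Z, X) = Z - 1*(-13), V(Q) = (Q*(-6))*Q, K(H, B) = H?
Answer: 106748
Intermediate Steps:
V(Q) = -6*Q² (V(Q) = (-6*Q)*Q = -6*Q²)
h(Z, X) = 13 + Z (h(Z, X) = Z + 13 = 13 + Z)
m = 106749 (m = 27 - (-18)*(-77)² = 27 - (-18)*5929 = 27 - 3*(-35574) = 27 + 106722 = 106749)
m + h(-14, K(5, -1)) = 106749 + (13 - 14) = 106749 - 1 = 106748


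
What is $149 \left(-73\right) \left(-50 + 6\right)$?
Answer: $478588$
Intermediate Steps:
$149 \left(-73\right) \left(-50 + 6\right) = \left(-10877\right) \left(-44\right) = 478588$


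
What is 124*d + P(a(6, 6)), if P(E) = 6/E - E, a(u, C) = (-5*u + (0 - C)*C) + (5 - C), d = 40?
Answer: 336803/67 ≈ 5026.9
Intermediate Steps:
a(u, C) = 5 - C - C² - 5*u (a(u, C) = (-5*u + (-C)*C) + (5 - C) = (-5*u - C²) + (5 - C) = (-C² - 5*u) + (5 - C) = 5 - C - C² - 5*u)
P(E) = -E + 6/E
124*d + P(a(6, 6)) = 124*40 + (-(5 - 1*6 - 1*6² - 5*6) + 6/(5 - 1*6 - 1*6² - 5*6)) = 4960 + (-(5 - 6 - 1*36 - 30) + 6/(5 - 6 - 1*36 - 30)) = 4960 + (-(5 - 6 - 36 - 30) + 6/(5 - 6 - 36 - 30)) = 4960 + (-1*(-67) + 6/(-67)) = 4960 + (67 + 6*(-1/67)) = 4960 + (67 - 6/67) = 4960 + 4483/67 = 336803/67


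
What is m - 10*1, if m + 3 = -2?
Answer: -15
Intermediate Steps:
m = -5 (m = -3 - 2 = -5)
m - 10*1 = -5 - 10*1 = -5 - 10 = -15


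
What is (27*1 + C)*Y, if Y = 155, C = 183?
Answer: 32550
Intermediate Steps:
(27*1 + C)*Y = (27*1 + 183)*155 = (27 + 183)*155 = 210*155 = 32550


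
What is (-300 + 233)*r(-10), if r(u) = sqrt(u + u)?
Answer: -134*I*sqrt(5) ≈ -299.63*I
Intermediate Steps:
r(u) = sqrt(2)*sqrt(u) (r(u) = sqrt(2*u) = sqrt(2)*sqrt(u))
(-300 + 233)*r(-10) = (-300 + 233)*(sqrt(2)*sqrt(-10)) = -67*sqrt(2)*I*sqrt(10) = -134*I*sqrt(5)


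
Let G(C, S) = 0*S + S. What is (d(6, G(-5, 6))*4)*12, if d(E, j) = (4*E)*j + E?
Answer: 7200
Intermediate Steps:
G(C, S) = S (G(C, S) = 0 + S = S)
d(E, j) = E + 4*E*j (d(E, j) = 4*E*j + E = E + 4*E*j)
(d(6, G(-5, 6))*4)*12 = ((6*(1 + 4*6))*4)*12 = ((6*(1 + 24))*4)*12 = ((6*25)*4)*12 = (150*4)*12 = 600*12 = 7200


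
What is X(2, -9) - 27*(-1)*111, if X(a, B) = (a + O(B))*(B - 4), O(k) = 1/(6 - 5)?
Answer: 2958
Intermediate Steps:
O(k) = 1 (O(k) = 1/1 = 1)
X(a, B) = (1 + a)*(-4 + B) (X(a, B) = (a + 1)*(B - 4) = (1 + a)*(-4 + B))
X(2, -9) - 27*(-1)*111 = (-4 - 9 - 4*2 - 9*2) - 27*(-1)*111 = (-4 - 9 - 8 - 18) + 27*111 = -39 + 2997 = 2958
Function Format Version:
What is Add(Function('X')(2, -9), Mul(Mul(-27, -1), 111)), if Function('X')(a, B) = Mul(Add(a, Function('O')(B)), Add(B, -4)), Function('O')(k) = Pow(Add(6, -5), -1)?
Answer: 2958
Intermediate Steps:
Function('O')(k) = 1 (Function('O')(k) = Pow(1, -1) = 1)
Function('X')(a, B) = Mul(Add(1, a), Add(-4, B)) (Function('X')(a, B) = Mul(Add(a, 1), Add(B, -4)) = Mul(Add(1, a), Add(-4, B)))
Add(Function('X')(2, -9), Mul(Mul(-27, -1), 111)) = Add(Add(-4, -9, Mul(-4, 2), Mul(-9, 2)), Mul(Mul(-27, -1), 111)) = Add(Add(-4, -9, -8, -18), Mul(27, 111)) = Add(-39, 2997) = 2958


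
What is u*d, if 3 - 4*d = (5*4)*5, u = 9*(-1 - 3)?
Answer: 873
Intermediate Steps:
u = -36 (u = 9*(-4) = -36)
d = -97/4 (d = 3/4 - 5*4*5/4 = 3/4 - 5*5 = 3/4 - 1/4*100 = 3/4 - 25 = -97/4 ≈ -24.250)
u*d = -36*(-97/4) = 873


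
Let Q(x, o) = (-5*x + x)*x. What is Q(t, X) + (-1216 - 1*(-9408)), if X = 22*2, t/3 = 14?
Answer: 1136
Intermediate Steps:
t = 42 (t = 3*14 = 42)
X = 44
Q(x, o) = -4*x² (Q(x, o) = (-4*x)*x = -4*x²)
Q(t, X) + (-1216 - 1*(-9408)) = -4*42² + (-1216 - 1*(-9408)) = -4*1764 + (-1216 + 9408) = -7056 + 8192 = 1136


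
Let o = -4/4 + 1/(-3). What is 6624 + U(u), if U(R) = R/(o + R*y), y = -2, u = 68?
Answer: 682221/103 ≈ 6623.5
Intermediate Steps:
o = -4/3 (o = -4*¼ + 1*(-⅓) = -1 - ⅓ = -4/3 ≈ -1.3333)
U(R) = R/(-4/3 - 2*R) (U(R) = R/(-4/3 + R*(-2)) = R/(-4/3 - 2*R))
6624 + U(u) = 6624 + (3/2)*68/(-2 - 3*68) = 6624 + (3/2)*68/(-2 - 204) = 6624 + (3/2)*68/(-206) = 6624 + (3/2)*68*(-1/206) = 6624 - 51/103 = 682221/103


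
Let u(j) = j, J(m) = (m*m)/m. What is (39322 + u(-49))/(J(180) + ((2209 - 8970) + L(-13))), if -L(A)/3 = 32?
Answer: -39273/6677 ≈ -5.8818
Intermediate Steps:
J(m) = m (J(m) = m²/m = m)
L(A) = -96 (L(A) = -3*32 = -96)
(39322 + u(-49))/(J(180) + ((2209 - 8970) + L(-13))) = (39322 - 49)/(180 + ((2209 - 8970) - 96)) = 39273/(180 + (-6761 - 96)) = 39273/(180 - 6857) = 39273/(-6677) = 39273*(-1/6677) = -39273/6677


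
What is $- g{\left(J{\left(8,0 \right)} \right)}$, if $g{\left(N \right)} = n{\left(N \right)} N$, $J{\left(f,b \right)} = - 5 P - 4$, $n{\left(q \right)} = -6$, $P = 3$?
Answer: $-114$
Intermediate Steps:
$J{\left(f,b \right)} = -19$ ($J{\left(f,b \right)} = \left(-5\right) 3 - 4 = -15 - 4 = -19$)
$g{\left(N \right)} = - 6 N$
$- g{\left(J{\left(8,0 \right)} \right)} = - \left(-6\right) \left(-19\right) = \left(-1\right) 114 = -114$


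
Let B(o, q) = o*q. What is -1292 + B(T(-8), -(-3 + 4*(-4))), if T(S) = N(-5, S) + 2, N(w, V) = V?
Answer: -1406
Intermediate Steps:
T(S) = 2 + S (T(S) = S + 2 = 2 + S)
-1292 + B(T(-8), -(-3 + 4*(-4))) = -1292 + (2 - 8)*(-(-3 + 4*(-4))) = -1292 - (-6)*(-3 - 16) = -1292 - (-6)*(-19) = -1292 - 6*19 = -1292 - 114 = -1406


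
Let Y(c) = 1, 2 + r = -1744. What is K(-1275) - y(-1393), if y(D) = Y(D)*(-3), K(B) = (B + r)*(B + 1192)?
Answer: 250746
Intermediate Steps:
r = -1746 (r = -2 - 1744 = -1746)
K(B) = (-1746 + B)*(1192 + B) (K(B) = (B - 1746)*(B + 1192) = (-1746 + B)*(1192 + B))
y(D) = -3 (y(D) = 1*(-3) = -3)
K(-1275) - y(-1393) = (-2081232 + (-1275)² - 554*(-1275)) - 1*(-3) = (-2081232 + 1625625 + 706350) + 3 = 250743 + 3 = 250746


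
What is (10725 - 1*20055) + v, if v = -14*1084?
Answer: -24506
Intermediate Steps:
v = -15176
(10725 - 1*20055) + v = (10725 - 1*20055) - 15176 = (10725 - 20055) - 15176 = -9330 - 15176 = -24506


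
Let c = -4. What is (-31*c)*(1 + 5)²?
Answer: 4464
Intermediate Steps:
(-31*c)*(1 + 5)² = (-31*(-4))*(1 + 5)² = 124*6² = 124*36 = 4464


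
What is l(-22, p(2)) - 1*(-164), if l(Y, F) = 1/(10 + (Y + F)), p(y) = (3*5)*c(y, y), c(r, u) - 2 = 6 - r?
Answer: 12793/78 ≈ 164.01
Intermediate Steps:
c(r, u) = 8 - r (c(r, u) = 2 + (6 - r) = 8 - r)
p(y) = 120 - 15*y (p(y) = (3*5)*(8 - y) = 15*(8 - y) = 120 - 15*y)
l(Y, F) = 1/(10 + F + Y) (l(Y, F) = 1/(10 + (F + Y)) = 1/(10 + F + Y))
l(-22, p(2)) - 1*(-164) = 1/(10 + (120 - 15*2) - 22) - 1*(-164) = 1/(10 + (120 - 30) - 22) + 164 = 1/(10 + 90 - 22) + 164 = 1/78 + 164 = 12793/78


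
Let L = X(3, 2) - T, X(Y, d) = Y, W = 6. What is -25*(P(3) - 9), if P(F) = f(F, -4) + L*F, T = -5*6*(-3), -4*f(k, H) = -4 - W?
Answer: 13375/2 ≈ 6687.5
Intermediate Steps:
f(k, H) = 5/2 (f(k, H) = -(-4 - 1*6)/4 = -(-4 - 6)/4 = -¼*(-10) = 5/2)
T = 90 (T = -30*(-3) = 90)
L = -87 (L = 3 - 1*90 = 3 - 90 = -87)
P(F) = 5/2 - 87*F
-25*(P(3) - 9) = -25*((5/2 - 87*3) - 9) = -25*((5/2 - 261) - 9) = -25*(-517/2 - 9) = -25*(-535/2) = 13375/2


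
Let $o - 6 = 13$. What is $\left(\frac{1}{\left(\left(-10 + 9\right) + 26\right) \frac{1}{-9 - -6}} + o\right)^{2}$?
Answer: $\frac{222784}{625} \approx 356.45$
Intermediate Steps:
$o = 19$ ($o = 6 + 13 = 19$)
$\left(\frac{1}{\left(\left(-10 + 9\right) + 26\right) \frac{1}{-9 - -6}} + o\right)^{2} = \left(\frac{1}{\left(\left(-10 + 9\right) + 26\right) \frac{1}{-9 - -6}} + 19\right)^{2} = \left(\frac{1}{\left(-1 + 26\right) \frac{1}{-9 + \left(-1 + 7\right)}} + 19\right)^{2} = \left(\frac{1}{25 \frac{1}{-9 + 6}} + 19\right)^{2} = \left(\frac{1}{25 \frac{1}{-3}} + 19\right)^{2} = \left(\frac{1}{25 \left(- \frac{1}{3}\right)} + 19\right)^{2} = \left(\frac{1}{- \frac{25}{3}} + 19\right)^{2} = \left(- \frac{3}{25} + 19\right)^{2} = \left(\frac{472}{25}\right)^{2} = \frac{222784}{625}$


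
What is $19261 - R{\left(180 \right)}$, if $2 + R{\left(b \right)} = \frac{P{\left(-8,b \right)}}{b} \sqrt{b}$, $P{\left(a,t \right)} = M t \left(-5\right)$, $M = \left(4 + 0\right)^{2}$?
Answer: $19263 + 480 \sqrt{5} \approx 20336.0$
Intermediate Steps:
$M = 16$ ($M = 4^{2} = 16$)
$P{\left(a,t \right)} = - 80 t$ ($P{\left(a,t \right)} = 16 t \left(-5\right) = - 80 t$)
$R{\left(b \right)} = -2 - 80 \sqrt{b}$ ($R{\left(b \right)} = -2 + \frac{\left(-80\right) b}{b} \sqrt{b} = -2 - 80 \sqrt{b}$)
$19261 - R{\left(180 \right)} = 19261 - \left(-2 - 80 \sqrt{180}\right) = 19261 - \left(-2 - 80 \cdot 6 \sqrt{5}\right) = 19261 - \left(-2 - 480 \sqrt{5}\right) = 19261 + \left(2 + 480 \sqrt{5}\right) = 19263 + 480 \sqrt{5}$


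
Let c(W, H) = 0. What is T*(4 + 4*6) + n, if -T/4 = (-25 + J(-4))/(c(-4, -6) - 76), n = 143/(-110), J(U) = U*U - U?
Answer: -1647/190 ≈ -8.6684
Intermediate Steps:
J(U) = U² - U
n = -13/10 (n = 143*(-1/110) = -13/10 ≈ -1.3000)
T = -5/19 (T = -4*(-25 - 4*(-1 - 4))/(0 - 76) = -4*(-25 - 4*(-5))/(-76) = -4*(-25 + 20)*(-1)/76 = -(-20)*(-1)/76 = -4*5/76 = -5/19 ≈ -0.26316)
T*(4 + 4*6) + n = -5*(4 + 4*6)/19 - 13/10 = -5*(4 + 24)/19 - 13/10 = -5/19*28 - 13/10 = -140/19 - 13/10 = -1647/190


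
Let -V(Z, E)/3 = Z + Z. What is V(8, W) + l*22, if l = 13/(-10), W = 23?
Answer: -383/5 ≈ -76.600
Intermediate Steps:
V(Z, E) = -6*Z (V(Z, E) = -3*(Z + Z) = -6*Z)
l = -13/10 (l = 13*(-⅒) = -13/10 ≈ -1.3000)
V(8, W) + l*22 = -6*8 - 13/10*22 = -48 - 143/5 = -383/5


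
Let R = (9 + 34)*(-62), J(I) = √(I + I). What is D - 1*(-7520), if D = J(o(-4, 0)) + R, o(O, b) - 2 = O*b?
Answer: 4856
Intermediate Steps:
o(O, b) = 2 + O*b
J(I) = √2*√I (J(I) = √(2*I) = √2*√I)
R = -2666 (R = 43*(-62) = -2666)
D = -2664 (D = √2*√(2 - 4*0) - 2666 = √2*√(2 + 0) - 2666 = √2*√2 - 2666 = 2 - 2666 = -2664)
D - 1*(-7520) = -2664 - 1*(-7520) = -2664 + 7520 = 4856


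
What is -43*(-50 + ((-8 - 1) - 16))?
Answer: 3225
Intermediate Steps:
-43*(-50 + ((-8 - 1) - 16)) = -43*(-50 + (-9 - 16)) = -43*(-50 - 25) = -43*(-75) = 3225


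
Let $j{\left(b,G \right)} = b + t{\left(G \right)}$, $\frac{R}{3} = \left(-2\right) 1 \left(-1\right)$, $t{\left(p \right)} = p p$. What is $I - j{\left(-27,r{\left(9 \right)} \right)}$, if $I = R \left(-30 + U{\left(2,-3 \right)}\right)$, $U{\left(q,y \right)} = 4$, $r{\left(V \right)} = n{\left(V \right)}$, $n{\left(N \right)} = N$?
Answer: $-210$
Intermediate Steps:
$t{\left(p \right)} = p^{2}$
$r{\left(V \right)} = V$
$R = 6$ ($R = 3 \left(-2\right) 1 \left(-1\right) = 3 \left(\left(-2\right) \left(-1\right)\right) = 3 \cdot 2 = 6$)
$I = -156$ ($I = 6 \left(-30 + 4\right) = 6 \left(-26\right) = -156$)
$j{\left(b,G \right)} = b + G^{2}$
$I - j{\left(-27,r{\left(9 \right)} \right)} = -156 - \left(-27 + 9^{2}\right) = -156 - \left(-27 + 81\right) = -156 - 54 = -210$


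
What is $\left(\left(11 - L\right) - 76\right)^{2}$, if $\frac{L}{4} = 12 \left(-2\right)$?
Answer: $961$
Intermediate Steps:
$L = -96$ ($L = 4 \cdot 12 \left(-2\right) = 4 \left(-24\right) = -96$)
$\left(\left(11 - L\right) - 76\right)^{2} = \left(\left(11 - -96\right) - 76\right)^{2} = \left(\left(11 + 96\right) - 76\right)^{2} = \left(107 - 76\right)^{2} = 31^{2} = 961$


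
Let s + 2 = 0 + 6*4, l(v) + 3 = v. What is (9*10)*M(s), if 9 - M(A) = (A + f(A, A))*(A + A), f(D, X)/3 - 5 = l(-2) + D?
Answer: -347670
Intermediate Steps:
l(v) = -3 + v
s = 22 (s = -2 + (0 + 6*4) = -2 + (0 + 24) = -2 + 24 = 22)
f(D, X) = 3*D (f(D, X) = 15 + 3*((-3 - 2) + D) = 15 + 3*(-5 + D) = 15 + (-15 + 3*D) = 3*D)
M(A) = 9 - 8*A² (M(A) = 9 - (A + 3*A)*(A + A) = 9 - 4*A*2*A = 9 - 8*A²)
(9*10)*M(s) = (9*10)*(9 - 8*22²) = 90*(9 - 8*484) = 90*(9 - 3872) = 90*(-3863) = -347670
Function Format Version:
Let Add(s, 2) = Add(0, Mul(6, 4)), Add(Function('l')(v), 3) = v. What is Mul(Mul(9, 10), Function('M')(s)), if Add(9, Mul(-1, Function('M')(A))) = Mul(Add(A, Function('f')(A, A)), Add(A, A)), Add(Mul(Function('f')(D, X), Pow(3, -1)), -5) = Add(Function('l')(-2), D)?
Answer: -347670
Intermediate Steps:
Function('l')(v) = Add(-3, v)
s = 22 (s = Add(-2, Add(0, Mul(6, 4))) = Add(-2, Add(0, 24)) = Add(-2, 24) = 22)
Function('f')(D, X) = Mul(3, D) (Function('f')(D, X) = Add(15, Mul(3, Add(Add(-3, -2), D))) = Add(15, Mul(3, Add(-5, D))) = Add(15, Add(-15, Mul(3, D))) = Mul(3, D))
Function('M')(A) = Add(9, Mul(-8, Pow(A, 2))) (Function('M')(A) = Add(9, Mul(-1, Mul(Add(A, Mul(3, A)), Add(A, A)))) = Add(9, Mul(-1, Mul(Mul(4, A), Mul(2, A)))) = Add(9, Mul(-1, Mul(8, Pow(A, 2)))) = Add(9, Mul(-8, Pow(A, 2))))
Mul(Mul(9, 10), Function('M')(s)) = Mul(Mul(9, 10), Add(9, Mul(-8, Pow(22, 2)))) = Mul(90, Add(9, Mul(-8, 484))) = Mul(90, Add(9, -3872)) = Mul(90, -3863) = -347670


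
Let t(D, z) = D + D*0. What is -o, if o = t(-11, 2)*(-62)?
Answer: -682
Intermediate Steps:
t(D, z) = D (t(D, z) = D + 0 = D)
o = 682 (o = -11*(-62) = 682)
-o = -1*682 = -682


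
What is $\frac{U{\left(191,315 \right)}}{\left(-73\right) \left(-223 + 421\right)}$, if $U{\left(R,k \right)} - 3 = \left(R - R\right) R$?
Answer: $- \frac{1}{4818} \approx -0.00020756$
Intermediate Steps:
$U{\left(R,k \right)} = 3$ ($U{\left(R,k \right)} = 3 + \left(R - R\right) R = 3 + 0 R = 3 + 0 = 3$)
$\frac{U{\left(191,315 \right)}}{\left(-73\right) \left(-223 + 421\right)} = \frac{3}{\left(-73\right) \left(-223 + 421\right)} = \frac{3}{\left(-73\right) 198} = \frac{3}{-14454} = 3 \left(- \frac{1}{14454}\right) = - \frac{1}{4818}$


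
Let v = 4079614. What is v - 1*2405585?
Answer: 1674029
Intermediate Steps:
v - 1*2405585 = 4079614 - 1*2405585 = 4079614 - 2405585 = 1674029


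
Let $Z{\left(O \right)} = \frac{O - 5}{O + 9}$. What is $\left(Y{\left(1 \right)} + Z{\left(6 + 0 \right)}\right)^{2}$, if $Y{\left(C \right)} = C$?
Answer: $\frac{256}{225} \approx 1.1378$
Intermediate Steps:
$Z{\left(O \right)} = \frac{-5 + O}{9 + O}$
$\left(Y{\left(1 \right)} + Z{\left(6 + 0 \right)}\right)^{2} = \left(1 + \frac{-5 + \left(6 + 0\right)}{9 + \left(6 + 0\right)}\right)^{2} = \left(1 + \frac{-5 + 6}{9 + 6}\right)^{2} = \left(1 + \frac{1}{15} \cdot 1\right)^{2} = \left(1 + \frac{1}{15}\right)^{2} = \left(\frac{16}{15}\right)^{2} = \frac{256}{225}$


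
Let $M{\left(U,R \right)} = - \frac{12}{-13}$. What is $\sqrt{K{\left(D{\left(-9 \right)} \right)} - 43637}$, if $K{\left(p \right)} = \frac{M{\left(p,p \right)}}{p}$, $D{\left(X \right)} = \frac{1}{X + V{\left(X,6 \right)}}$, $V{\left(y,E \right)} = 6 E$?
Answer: $\frac{i \sqrt{7370441}}{13} \approx 208.83 i$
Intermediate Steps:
$M{\left(U,R \right)} = \frac{12}{13}$ ($M{\left(U,R \right)} = \left(-12\right) \left(- \frac{1}{13}\right) = \frac{12}{13}$)
$D{\left(X \right)} = \frac{1}{36 + X}$ ($D{\left(X \right)} = \frac{1}{X + 6 \cdot 6} = \frac{1}{X + 36} = \frac{1}{36 + X}$)
$K{\left(p \right)} = \frac{12}{13 p}$
$\sqrt{K{\left(D{\left(-9 \right)} \right)} - 43637} = \sqrt{\frac{12}{13 \frac{1}{36 - 9}} - 43637} = \sqrt{\frac{12}{13 \cdot \frac{1}{27}} - 43637} = \sqrt{\frac{12 \frac{1}{\frac{1}{27}}}{13} - 43637} = \sqrt{\frac{12}{13} \cdot 27 - 43637} = \sqrt{\frac{324}{13} - 43637} = \sqrt{- \frac{566957}{13}} = \frac{i \sqrt{7370441}}{13}$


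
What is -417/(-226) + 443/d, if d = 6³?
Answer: 95095/24408 ≈ 3.8961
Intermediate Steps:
d = 216
-417/(-226) + 443/d = -417/(-226) + 443/216 = -417*(-1/226) + 443*(1/216) = 417/226 + 443/216 = 95095/24408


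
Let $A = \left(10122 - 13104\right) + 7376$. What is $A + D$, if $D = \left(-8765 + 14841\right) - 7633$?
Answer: $2837$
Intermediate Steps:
$A = 4394$ ($A = -2982 + 7376 = 4394$)
$D = -1557$ ($D = 6076 - 7633 = -1557$)
$A + D = 4394 - 1557 = 2837$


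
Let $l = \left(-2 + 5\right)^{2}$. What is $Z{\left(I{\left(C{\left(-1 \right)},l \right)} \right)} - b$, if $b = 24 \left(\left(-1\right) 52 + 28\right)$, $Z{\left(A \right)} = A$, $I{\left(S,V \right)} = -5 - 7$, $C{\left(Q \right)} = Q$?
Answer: $564$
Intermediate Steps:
$l = 9$ ($l = 3^{2} = 9$)
$I{\left(S,V \right)} = -12$
$b = -576$ ($b = 24 \left(-52 + 28\right) = 24 \left(-24\right) = -576$)
$Z{\left(I{\left(C{\left(-1 \right)},l \right)} \right)} - b = -12 - -576 = -12 + 576 = 564$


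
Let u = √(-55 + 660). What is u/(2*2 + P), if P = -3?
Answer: 11*√5 ≈ 24.597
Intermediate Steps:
u = 11*√5 (u = √605 = 11*√5 ≈ 24.597)
u/(2*2 + P) = (11*√5)/(2*2 - 3) = (11*√5)/(4 - 3) = (11*√5)/1 = (11*√5)*1 = 11*√5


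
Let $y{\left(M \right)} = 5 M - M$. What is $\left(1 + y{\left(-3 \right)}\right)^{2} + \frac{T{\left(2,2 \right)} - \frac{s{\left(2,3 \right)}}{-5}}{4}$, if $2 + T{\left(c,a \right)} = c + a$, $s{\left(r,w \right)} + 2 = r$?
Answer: $\frac{243}{2} \approx 121.5$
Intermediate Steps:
$s{\left(r,w \right)} = -2 + r$
$y{\left(M \right)} = 4 M$
$T{\left(c,a \right)} = -2 + a + c$ ($T{\left(c,a \right)} = -2 + \left(c + a\right) = -2 + \left(a + c\right) = -2 + a + c$)
$\left(1 + y{\left(-3 \right)}\right)^{2} + \frac{T{\left(2,2 \right)} - \frac{s{\left(2,3 \right)}}{-5}}{4} = \left(1 + 4 \left(-3\right)\right)^{2} + \frac{\left(-2 + 2 + 2\right) - \frac{-2 + 2}{-5}}{4} = \left(1 - 12\right)^{2} + \left(2 - 0 \left(- \frac{1}{5}\right)\right) \frac{1}{4} = \left(-11\right)^{2} + \left(2 - 0\right) \frac{1}{4} = 121 + \left(2 + 0\right) \frac{1}{4} = 121 + 2 \cdot \frac{1}{4} = 121 + \frac{1}{2} = \frac{243}{2}$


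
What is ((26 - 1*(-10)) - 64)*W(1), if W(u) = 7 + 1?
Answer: -224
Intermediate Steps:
W(u) = 8
((26 - 1*(-10)) - 64)*W(1) = ((26 - 1*(-10)) - 64)*8 = ((26 + 10) - 64)*8 = (36 - 64)*8 = -28*8 = -224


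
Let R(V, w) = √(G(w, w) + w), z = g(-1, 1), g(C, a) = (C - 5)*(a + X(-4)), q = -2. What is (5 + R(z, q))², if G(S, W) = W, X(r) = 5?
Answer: 21 + 20*I ≈ 21.0 + 20.0*I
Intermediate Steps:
g(C, a) = (-5 + C)*(5 + a) (g(C, a) = (C - 5)*(a + 5) = (-5 + C)*(5 + a))
z = -36 (z = -25 - 5*1 + 5*(-1) - 1*1 = -25 - 5 - 5 - 1 = -36)
R(V, w) = √2*√w (R(V, w) = √(w + w) = √(2*w) = √2*√w)
(5 + R(z, q))² = (5 + √2*√(-2))² = (5 + √2*(I*√2))² = (5 + 2*I)²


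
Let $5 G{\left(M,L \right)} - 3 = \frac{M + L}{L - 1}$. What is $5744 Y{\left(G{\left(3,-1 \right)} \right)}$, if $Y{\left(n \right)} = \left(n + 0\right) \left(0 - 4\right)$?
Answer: $- \frac{45952}{5} \approx -9190.4$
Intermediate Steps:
$G{\left(M,L \right)} = \frac{3}{5} + \frac{L + M}{5 \left(-1 + L\right)}$ ($G{\left(M,L \right)} = \frac{3}{5} + \frac{\left(M + L\right) \frac{1}{L - 1}}{5} = \frac{3}{5} + \frac{\left(L + M\right) \frac{1}{-1 + L}}{5} = \frac{3}{5} + \frac{\frac{1}{-1 + L} \left(L + M\right)}{5} = \frac{3}{5} + \frac{L + M}{5 \left(-1 + L\right)}$)
$Y{\left(n \right)} = - 4 n$ ($Y{\left(n \right)} = n \left(-4\right) = - 4 n$)
$5744 Y{\left(G{\left(3,-1 \right)} \right)} = 5744 \left(- 4 \frac{-3 + 3 + 4 \left(-1\right)}{5 \left(-1 - 1\right)}\right) = 5744 \left(- 4 \frac{-3 + 3 - 4}{5 \left(-2\right)}\right) = 5744 \left(- 4 \cdot \frac{1}{5} \left(- \frac{1}{2}\right) \left(-4\right)\right) = 5744 \left(\left(-4\right) \frac{2}{5}\right) = 5744 \left(- \frac{8}{5}\right) = - \frac{45952}{5}$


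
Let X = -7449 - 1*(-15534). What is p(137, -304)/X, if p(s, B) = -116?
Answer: -116/8085 ≈ -0.014348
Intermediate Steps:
X = 8085 (X = -7449 + 15534 = 8085)
p(137, -304)/X = -116/8085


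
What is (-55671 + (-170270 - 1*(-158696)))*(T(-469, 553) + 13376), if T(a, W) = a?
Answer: -867931215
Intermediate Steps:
(-55671 + (-170270 - 1*(-158696)))*(T(-469, 553) + 13376) = (-55671 + (-170270 - 1*(-158696)))*(-469 + 13376) = (-55671 + (-170270 + 158696))*12907 = (-55671 - 11574)*12907 = -67245*12907 = -867931215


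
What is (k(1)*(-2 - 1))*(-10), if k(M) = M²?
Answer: 30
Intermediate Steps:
(k(1)*(-2 - 1))*(-10) = (1²*(-2 - 1))*(-10) = (1*(-3))*(-10) = -3*(-10) = 30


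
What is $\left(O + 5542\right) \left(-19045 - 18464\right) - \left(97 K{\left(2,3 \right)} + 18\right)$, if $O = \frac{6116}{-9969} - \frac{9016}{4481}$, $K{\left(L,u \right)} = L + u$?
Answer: $- \frac{3093873451244403}{14890363} \approx -2.0778 \cdot 10^{8}$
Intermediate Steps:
$O = - \frac{117286300}{44671089}$ ($O = 6116 \left(- \frac{1}{9969}\right) - \frac{9016}{4481} = - \frac{6116}{9969} - \frac{9016}{4481} = - \frac{117286300}{44671089} \approx -2.6256$)
$\left(O + 5542\right) \left(-19045 - 18464\right) - \left(97 K{\left(2,3 \right)} + 18\right) = \left(- \frac{117286300}{44671089} + 5542\right) \left(-19045 - 18464\right) - \left(97 \left(2 + 3\right) + 18\right) = \frac{247449888938}{44671089} \left(-37509\right) - \left(97 \cdot 5 + 18\right) = - \frac{3093865961391814}{14890363} - \left(485 + 18\right) = - \frac{3093865961391814}{14890363} - 503 = - \frac{3093873451244403}{14890363}$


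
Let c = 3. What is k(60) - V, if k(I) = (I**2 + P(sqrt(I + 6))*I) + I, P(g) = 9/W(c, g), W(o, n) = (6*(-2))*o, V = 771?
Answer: 2874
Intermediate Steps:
W(o, n) = -12*o
P(g) = -1/4 (P(g) = 9/((-12*3)) = 9/(-36) = 9*(-1/36) = -1/4)
k(I) = I**2 + 3*I/4 (k(I) = (I**2 - I/4) + I = I**2 + 3*I/4)
k(60) - V = (1/4)*60*(3 + 4*60) - 1*771 = (1/4)*60*(3 + 240) - 771 = (1/4)*60*243 - 771 = 3645 - 771 = 2874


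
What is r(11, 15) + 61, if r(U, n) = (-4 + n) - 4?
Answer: 68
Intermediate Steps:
r(U, n) = -8 + n
r(11, 15) + 61 = (-8 + 15) + 61 = 7 + 61 = 68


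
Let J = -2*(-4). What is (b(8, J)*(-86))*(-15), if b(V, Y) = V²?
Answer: 82560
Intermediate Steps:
J = 8
(b(8, J)*(-86))*(-15) = (8²*(-86))*(-15) = (64*(-86))*(-15) = -5504*(-15) = 82560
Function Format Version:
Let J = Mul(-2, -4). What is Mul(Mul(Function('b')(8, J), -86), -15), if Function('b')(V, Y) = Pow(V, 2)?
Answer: 82560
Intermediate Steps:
J = 8
Mul(Mul(Function('b')(8, J), -86), -15) = Mul(Mul(Pow(8, 2), -86), -15) = Mul(Mul(64, -86), -15) = Mul(-5504, -15) = 82560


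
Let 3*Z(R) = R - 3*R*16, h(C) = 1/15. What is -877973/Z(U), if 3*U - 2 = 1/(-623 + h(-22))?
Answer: 73834017408/877631 ≈ 84129.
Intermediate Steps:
h(C) = 1/15
U = 18673/28032 (U = ⅔ + 1/(3*(-623 + 1/15)) = ⅔ + 1/(3*(-9344/15)) = ⅔ + (⅓)*(-15/9344) = ⅔ - 5/9344 = 18673/28032 ≈ 0.66613)
Z(R) = -47*R/3 (Z(R) = (R - 3*R*16)/3 = (R - 48*R)/3 = (-47*R)/3 = -47*R/3)
-877973/Z(U) = -877973/((-47/3*18673/28032)) = -877973/(-877631/84096) = -877973*(-84096/877631) = 73834017408/877631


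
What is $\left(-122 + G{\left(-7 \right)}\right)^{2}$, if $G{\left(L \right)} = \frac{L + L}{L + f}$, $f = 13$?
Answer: $\frac{139129}{9} \approx 15459.0$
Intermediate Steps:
$G{\left(L \right)} = \frac{2 L}{13 + L}$ ($G{\left(L \right)} = \frac{L + L}{L + 13} = \frac{2 L}{13 + L}$)
$\left(-122 + G{\left(-7 \right)}\right)^{2} = \left(-122 + 2 \left(-7\right) \frac{1}{13 - 7}\right)^{2} = \left(-122 + 2 \left(-7\right) \frac{1}{6}\right)^{2} = \left(-122 - \frac{7}{3}\right)^{2} = \left(- \frac{373}{3}\right)^{2} = \frac{139129}{9}$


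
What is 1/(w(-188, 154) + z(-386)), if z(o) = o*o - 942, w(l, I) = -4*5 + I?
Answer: 1/148188 ≈ 6.7482e-6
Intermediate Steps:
w(l, I) = -20 + I
z(o) = -942 + o² (z(o) = o² - 942 = -942 + o²)
1/(w(-188, 154) + z(-386)) = 1/((-20 + 154) + (-942 + (-386)²)) = 1/(134 + (-942 + 148996)) = 1/(134 + 148054) = 1/148188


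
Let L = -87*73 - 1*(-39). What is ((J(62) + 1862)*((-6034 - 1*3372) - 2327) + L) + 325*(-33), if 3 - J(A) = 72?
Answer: -21054306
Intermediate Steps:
L = -6312 (L = -6351 + 39 = -6312)
J(A) = -69 (J(A) = 3 - 1*72 = 3 - 72 = -69)
((J(62) + 1862)*((-6034 - 1*3372) - 2327) + L) + 325*(-33) = ((-69 + 1862)*((-6034 - 1*3372) - 2327) - 6312) + 325*(-33) = (1793*((-6034 - 3372) - 2327) - 6312) - 10725 = (1793*(-9406 - 2327) - 6312) - 10725 = (1793*(-11733) - 6312) - 10725 = (-21037269 - 6312) - 10725 = -21043581 - 10725 = -21054306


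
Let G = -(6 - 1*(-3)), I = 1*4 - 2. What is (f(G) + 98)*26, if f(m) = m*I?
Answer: 2080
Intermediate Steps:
I = 2 (I = 4 - 2 = 2)
G = -9 (G = -(6 + 3) = -1*9 = -9)
f(m) = 2*m (f(m) = m*2 = 2*m)
(f(G) + 98)*26 = (2*(-9) + 98)*26 = (-18 + 98)*26 = 80*26 = 2080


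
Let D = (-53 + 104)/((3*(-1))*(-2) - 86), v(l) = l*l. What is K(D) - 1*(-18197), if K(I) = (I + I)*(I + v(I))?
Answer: 4658507429/256000 ≈ 18197.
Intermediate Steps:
v(l) = l²
D = -51/80 (D = 51/(-3*(-2) - 86) = 51/(6 - 86) = 51/(-80) = 51*(-1/80) = -51/80 ≈ -0.63750)
K(I) = 2*I*(I + I²) (K(I) = (I + I)*(I + I²) = (2*I)*(I + I²) = 2*I*(I + I²))
K(D) - 1*(-18197) = 2*(-51/80)²*(1 - 51/80) - 1*(-18197) = 2*(2601/6400)*(29/80) + 18197 = 75429/256000 + 18197 = 4658507429/256000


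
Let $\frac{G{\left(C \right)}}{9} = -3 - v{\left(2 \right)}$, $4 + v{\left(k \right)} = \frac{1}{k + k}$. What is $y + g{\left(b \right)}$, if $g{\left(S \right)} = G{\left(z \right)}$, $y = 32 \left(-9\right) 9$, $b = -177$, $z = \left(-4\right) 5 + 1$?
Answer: $- \frac{10341}{4} \approx -2585.3$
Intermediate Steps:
$z = -19$ ($z = -20 + 1 = -19$)
$v{\left(k \right)} = -4 + \frac{1}{2 k}$ ($v{\left(k \right)} = -4 + \frac{1}{k + k} = -4 + \frac{1}{2 k}$)
$y = -2592$ ($y = \left(-288\right) 9 = -2592$)
$G{\left(C \right)} = \frac{27}{4}$ ($G{\left(C \right)} = 9 \left(-3 - \left(-4 + \frac{1}{2 \cdot 2}\right)\right) = 9 \left(-3 - \left(-4 + \frac{1}{2} \cdot \frac{1}{2}\right)\right) = 9 \left(-3 - \left(-4 + \frac{1}{4}\right)\right) = 9 \left(-3 - - \frac{15}{4}\right) = 9 \left(-3 + \frac{15}{4}\right) = 9 \cdot \frac{3}{4} = \frac{27}{4}$)
$g{\left(S \right)} = \frac{27}{4}$
$y + g{\left(b \right)} = -2592 + \frac{27}{4} = - \frac{10341}{4}$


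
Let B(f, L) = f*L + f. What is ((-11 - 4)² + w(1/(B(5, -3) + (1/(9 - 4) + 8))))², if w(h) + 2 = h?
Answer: 4008004/81 ≈ 49482.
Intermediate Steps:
B(f, L) = f + L*f (B(f, L) = L*f + f = f + L*f)
w(h) = -2 + h
((-11 - 4)² + w(1/(B(5, -3) + (1/(9 - 4) + 8))))² = ((-11 - 4)² + (-2 + 1/(5*(1 - 3) + (1/(9 - 4) + 8))))² = ((-15)² + (-2 + 1/(5*(-2) + (1/5 + 8))))² = (225 + (-2 + 1/(-10 + (⅕ + 8))))² = (225 + (-2 + 1/(-10 + 41/5)))² = (225 + (-2 + 1/(-9/5)))² = (225 + (-2 - 5/9))² = (225 - 23/9)² = (2002/9)² = 4008004/81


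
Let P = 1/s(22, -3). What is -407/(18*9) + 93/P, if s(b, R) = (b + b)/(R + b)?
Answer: 655171/3078 ≈ 212.86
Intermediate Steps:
s(b, R) = 2*b/(R + b) (s(b, R) = (2*b)/(R + b) = 2*b/(R + b))
P = 19/44 (P = 1/(2*22/(-3 + 22)) = 1/(2*22/19) = 1/(2*22*(1/19)) = 1/(44/19) = 19/44 ≈ 0.43182)
-407/(18*9) + 93/P = -407/(18*9) + 93/(19/44) = -407/162 + 93*(44/19) = -407*1/162 + 4092/19 = -407/162 + 4092/19 = 655171/3078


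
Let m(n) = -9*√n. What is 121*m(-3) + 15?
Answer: 15 - 1089*I*√3 ≈ 15.0 - 1886.2*I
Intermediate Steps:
121*m(-3) + 15 = 121*(-9*I*√3) + 15 = -1089*I*√3 + 15 = 15 - 1089*I*√3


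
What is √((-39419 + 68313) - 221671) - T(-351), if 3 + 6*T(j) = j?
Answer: 59 + I*√192777 ≈ 59.0 + 439.06*I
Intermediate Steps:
T(j) = -½ + j/6
√((-39419 + 68313) - 221671) - T(-351) = √((-39419 + 68313) - 221671) - (-½ + (⅙)*(-351)) = √(28894 - 221671) - (-½ - 117/2) = √(-192777) - 1*(-59) = I*√192777 + 59 = 59 + I*√192777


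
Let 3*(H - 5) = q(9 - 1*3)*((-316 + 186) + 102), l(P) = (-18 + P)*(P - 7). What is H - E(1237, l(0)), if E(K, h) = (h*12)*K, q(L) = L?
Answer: -1870395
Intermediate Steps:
l(P) = (-18 + P)*(-7 + P)
E(K, h) = 12*K*h (E(K, h) = (12*h)*K = 12*K*h)
H = -51 (H = 5 + ((9 - 1*3)*((-316 + 186) + 102))/3 = 5 + ((9 - 3)*(-130 + 102))/3 = 5 + (6*(-28))/3 = 5 + (⅓)*(-168) = 5 - 56 = -51)
H - E(1237, l(0)) = -51 - 12*1237*(126 + 0² - 25*0) = -51 - 12*1237*(126 + 0 + 0) = -51 - 12*1237*126 = -51 - 1*1870344 = -51 - 1870344 = -1870395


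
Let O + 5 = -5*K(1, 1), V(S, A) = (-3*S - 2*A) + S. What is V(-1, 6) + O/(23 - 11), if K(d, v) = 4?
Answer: -145/12 ≈ -12.083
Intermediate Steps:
V(S, A) = -2*A - 2*S
O = -25 (O = -5 - 5*4 = -5 - 20 = -25)
V(-1, 6) + O/(23 - 11) = (-2*6 - 2*(-1)) - 25/(23 - 11) = (-12 + 2) - 25/12 = -10 - 25*1/12 = -10 - 25/12 = -145/12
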